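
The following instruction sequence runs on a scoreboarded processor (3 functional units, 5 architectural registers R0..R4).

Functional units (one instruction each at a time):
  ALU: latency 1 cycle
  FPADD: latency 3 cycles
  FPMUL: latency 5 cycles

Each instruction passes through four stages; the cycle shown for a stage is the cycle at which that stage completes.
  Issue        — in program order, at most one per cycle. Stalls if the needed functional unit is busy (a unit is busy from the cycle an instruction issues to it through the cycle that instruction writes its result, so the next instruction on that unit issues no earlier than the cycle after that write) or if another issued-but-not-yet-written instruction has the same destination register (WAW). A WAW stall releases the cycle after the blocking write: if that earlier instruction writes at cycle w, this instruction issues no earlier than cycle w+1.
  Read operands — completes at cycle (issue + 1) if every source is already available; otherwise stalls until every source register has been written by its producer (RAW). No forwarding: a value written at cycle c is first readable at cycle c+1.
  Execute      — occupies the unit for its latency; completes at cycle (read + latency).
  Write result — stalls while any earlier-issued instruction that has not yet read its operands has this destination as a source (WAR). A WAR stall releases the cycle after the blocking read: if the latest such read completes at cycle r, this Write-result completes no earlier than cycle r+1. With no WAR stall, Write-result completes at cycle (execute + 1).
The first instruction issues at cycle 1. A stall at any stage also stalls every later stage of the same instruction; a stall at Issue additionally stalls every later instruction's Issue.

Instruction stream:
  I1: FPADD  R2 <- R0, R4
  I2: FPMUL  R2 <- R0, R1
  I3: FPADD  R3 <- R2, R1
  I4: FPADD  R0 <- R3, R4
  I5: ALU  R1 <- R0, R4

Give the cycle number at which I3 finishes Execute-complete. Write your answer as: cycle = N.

cycle = 18

t=1  issue I1 (FPADD)
t=2  I1 read-ops
t=5  I1 finished on FPADD
t=6  I1→R2
t=7  issue I2 (FPMUL)
t=8  I2 read-ops | issue I3 (FPADD)
t=13  I2 finished on FPMUL
t=14  I2→R2
t=15  I3 read-ops
t=18  I3 finished on FPADD
t=19  I3→R3
t=20  issue I4 (FPADD)
t=21  I4 read-ops | issue I5 (ALU)
t=24  I4 finished on FPADD
t=25  I4→R0
t=26  I5 read-ops
t=27  I5 finished on ALU
t=28  I5→R1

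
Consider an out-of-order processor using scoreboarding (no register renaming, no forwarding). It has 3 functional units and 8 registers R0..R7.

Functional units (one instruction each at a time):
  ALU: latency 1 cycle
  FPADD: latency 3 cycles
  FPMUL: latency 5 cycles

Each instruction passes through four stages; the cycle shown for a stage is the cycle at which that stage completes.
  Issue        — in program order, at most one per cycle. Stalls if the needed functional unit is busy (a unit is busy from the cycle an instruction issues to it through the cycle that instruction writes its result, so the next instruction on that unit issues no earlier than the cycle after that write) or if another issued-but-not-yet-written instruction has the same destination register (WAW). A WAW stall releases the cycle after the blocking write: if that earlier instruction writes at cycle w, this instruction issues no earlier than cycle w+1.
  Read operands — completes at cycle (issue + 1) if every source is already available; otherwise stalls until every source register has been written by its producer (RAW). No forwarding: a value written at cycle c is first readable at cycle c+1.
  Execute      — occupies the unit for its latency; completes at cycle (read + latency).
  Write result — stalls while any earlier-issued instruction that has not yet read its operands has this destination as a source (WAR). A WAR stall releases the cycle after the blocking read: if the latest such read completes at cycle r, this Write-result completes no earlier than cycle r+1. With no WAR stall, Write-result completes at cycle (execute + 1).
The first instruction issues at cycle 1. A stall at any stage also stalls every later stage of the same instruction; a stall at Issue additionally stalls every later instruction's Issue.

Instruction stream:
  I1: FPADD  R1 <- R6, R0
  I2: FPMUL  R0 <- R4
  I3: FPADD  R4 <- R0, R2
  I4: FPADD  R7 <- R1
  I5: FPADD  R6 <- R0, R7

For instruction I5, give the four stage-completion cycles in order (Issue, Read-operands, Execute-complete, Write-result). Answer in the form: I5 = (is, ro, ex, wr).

t=1  I1 issues→FPADD
t=2  I1 reads | I2 issues→FPMUL
t=3  I2 reads
t=5  I1 exec-done
t=6  I1 writes R1
t=7  I3 issues→FPADD
t=8  I2 exec-done
t=9  I2 writes R0
t=10  I3 reads
t=13  I3 exec-done
t=14  I3 writes R4
t=15  I4 issues→FPADD
t=16  I4 reads
t=19  I4 exec-done
t=20  I4 writes R7
t=21  I5 issues→FPADD
t=22  I5 reads
t=25  I5 exec-done
t=26  I5 writes R6

I5 = (21, 22, 25, 26)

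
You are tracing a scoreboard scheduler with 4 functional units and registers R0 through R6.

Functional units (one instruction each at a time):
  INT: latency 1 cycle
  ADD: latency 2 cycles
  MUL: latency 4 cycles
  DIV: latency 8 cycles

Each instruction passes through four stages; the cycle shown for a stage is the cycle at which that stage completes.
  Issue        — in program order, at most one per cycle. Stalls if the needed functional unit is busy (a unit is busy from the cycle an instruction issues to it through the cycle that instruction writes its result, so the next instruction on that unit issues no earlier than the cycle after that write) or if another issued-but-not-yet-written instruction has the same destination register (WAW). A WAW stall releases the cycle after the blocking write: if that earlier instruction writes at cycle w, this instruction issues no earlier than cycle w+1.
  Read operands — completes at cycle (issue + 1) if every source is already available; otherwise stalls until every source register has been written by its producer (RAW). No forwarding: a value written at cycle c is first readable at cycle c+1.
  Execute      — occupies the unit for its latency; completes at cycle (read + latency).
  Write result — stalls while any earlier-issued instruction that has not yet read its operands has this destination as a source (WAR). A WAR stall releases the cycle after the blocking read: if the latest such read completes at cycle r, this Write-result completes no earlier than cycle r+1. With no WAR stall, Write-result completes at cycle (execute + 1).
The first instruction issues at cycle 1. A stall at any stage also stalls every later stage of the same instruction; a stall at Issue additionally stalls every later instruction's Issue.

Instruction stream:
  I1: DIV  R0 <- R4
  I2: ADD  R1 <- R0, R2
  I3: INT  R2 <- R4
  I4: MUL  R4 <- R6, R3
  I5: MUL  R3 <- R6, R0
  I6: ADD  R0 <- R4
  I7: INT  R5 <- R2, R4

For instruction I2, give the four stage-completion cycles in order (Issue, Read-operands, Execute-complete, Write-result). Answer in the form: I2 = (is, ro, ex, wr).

I2 = (2, 12, 14, 15)

t=1  I1→DIV
t=2  I1 RO; I2→ADD
t=3  I3→INT
t=4  I3 RO; I4→MUL
t=5  I3 EX; I4 RO
t=9  I4 EX
t=10  I1 EX; I4 WR R4
t=11  I1 WR R0; I5→MUL
t=12  I2 RO; I5 RO
t=13  I3 WR R2
t=14  I2 EX
t=15  I2 WR R1
t=16  I5 EX; I6→ADD
t=17  I5 WR R3; I6 RO; I7→INT
t=18  I7 RO
t=19  I6 EX; I7 EX
t=20  I6 WR R0; I7 WR R5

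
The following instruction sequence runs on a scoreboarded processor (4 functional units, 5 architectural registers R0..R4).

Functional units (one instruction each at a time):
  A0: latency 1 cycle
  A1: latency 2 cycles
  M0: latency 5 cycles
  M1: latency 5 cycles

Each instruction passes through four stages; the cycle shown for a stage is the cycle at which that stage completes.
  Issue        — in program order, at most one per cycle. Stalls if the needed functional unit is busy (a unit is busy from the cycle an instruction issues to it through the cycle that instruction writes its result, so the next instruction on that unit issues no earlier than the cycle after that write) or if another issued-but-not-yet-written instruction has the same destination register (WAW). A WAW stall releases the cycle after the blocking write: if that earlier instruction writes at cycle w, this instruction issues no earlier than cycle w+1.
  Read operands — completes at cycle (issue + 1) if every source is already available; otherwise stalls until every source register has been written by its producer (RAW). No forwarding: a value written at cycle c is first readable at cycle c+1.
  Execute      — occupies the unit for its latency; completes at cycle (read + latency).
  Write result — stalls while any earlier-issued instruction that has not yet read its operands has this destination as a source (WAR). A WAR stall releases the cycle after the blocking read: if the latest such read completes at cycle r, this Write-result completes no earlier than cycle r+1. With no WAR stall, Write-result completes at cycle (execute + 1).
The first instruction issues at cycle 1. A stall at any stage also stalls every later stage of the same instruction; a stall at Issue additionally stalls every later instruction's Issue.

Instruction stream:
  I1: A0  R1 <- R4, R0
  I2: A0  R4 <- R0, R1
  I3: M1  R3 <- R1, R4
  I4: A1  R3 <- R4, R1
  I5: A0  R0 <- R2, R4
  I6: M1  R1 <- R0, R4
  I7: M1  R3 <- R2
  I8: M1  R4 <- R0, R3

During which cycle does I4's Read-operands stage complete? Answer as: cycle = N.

cycle = 17

t=1  I1 dispatched to A0
t=2  I1 operands ready
t=3  I1 complete
t=4  R1←I1
t=5  I2 dispatched to A0
t=6  I2 operands ready, I3 dispatched to M1
t=7  I2 complete
t=8  R4←I2
t=9  I3 operands ready
t=14  I3 complete
t=15  R3←I3
t=16  I4 dispatched to A1
t=17  I4 operands ready, I5 dispatched to A0
t=18  I5 operands ready, I6 dispatched to M1
t=19  I4 complete, I5 complete
t=20  R3←I4, R0←I5
t=21  I6 operands ready
t=26  I6 complete
t=27  R1←I6
t=28  I7 dispatched to M1
t=29  I7 operands ready
t=34  I7 complete
t=35  R3←I7
t=36  I8 dispatched to M1
t=37  I8 operands ready
t=42  I8 complete
t=43  R4←I8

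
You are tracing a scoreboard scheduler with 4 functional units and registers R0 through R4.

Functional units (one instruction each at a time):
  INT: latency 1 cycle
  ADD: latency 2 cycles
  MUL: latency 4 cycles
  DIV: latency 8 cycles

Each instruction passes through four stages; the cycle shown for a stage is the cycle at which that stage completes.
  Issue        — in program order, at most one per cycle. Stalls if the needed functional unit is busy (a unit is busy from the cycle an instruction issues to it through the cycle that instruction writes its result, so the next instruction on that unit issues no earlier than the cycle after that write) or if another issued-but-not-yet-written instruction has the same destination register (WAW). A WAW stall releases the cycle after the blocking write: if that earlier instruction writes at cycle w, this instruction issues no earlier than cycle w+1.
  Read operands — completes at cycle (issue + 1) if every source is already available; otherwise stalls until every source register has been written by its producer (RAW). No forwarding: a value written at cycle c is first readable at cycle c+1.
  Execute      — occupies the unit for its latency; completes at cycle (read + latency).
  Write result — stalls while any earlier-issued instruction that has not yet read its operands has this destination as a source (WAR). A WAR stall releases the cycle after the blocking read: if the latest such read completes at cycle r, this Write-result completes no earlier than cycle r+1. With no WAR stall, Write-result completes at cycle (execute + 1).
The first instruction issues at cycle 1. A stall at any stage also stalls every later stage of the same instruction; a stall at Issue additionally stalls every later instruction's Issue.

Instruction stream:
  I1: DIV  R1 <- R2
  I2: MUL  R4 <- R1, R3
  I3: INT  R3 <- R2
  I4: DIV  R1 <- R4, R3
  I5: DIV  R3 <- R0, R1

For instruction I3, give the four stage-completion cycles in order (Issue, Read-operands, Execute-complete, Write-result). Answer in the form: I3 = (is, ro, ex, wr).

I3 = (3, 4, 5, 13)

c1: I1→DIV
c2: I1 RO · I2→MUL
c3: I3→INT
c4: I3 RO
c5: I3 EX
c10: I1 EX
c11: I1 WR R1
c12: I2 RO · I4→DIV
c13: I3 WR R3
c16: I2 EX
c17: I2 WR R4
c18: I4 RO
c26: I4 EX
c27: I4 WR R1
c28: I5→DIV
c29: I5 RO
c37: I5 EX
c38: I5 WR R3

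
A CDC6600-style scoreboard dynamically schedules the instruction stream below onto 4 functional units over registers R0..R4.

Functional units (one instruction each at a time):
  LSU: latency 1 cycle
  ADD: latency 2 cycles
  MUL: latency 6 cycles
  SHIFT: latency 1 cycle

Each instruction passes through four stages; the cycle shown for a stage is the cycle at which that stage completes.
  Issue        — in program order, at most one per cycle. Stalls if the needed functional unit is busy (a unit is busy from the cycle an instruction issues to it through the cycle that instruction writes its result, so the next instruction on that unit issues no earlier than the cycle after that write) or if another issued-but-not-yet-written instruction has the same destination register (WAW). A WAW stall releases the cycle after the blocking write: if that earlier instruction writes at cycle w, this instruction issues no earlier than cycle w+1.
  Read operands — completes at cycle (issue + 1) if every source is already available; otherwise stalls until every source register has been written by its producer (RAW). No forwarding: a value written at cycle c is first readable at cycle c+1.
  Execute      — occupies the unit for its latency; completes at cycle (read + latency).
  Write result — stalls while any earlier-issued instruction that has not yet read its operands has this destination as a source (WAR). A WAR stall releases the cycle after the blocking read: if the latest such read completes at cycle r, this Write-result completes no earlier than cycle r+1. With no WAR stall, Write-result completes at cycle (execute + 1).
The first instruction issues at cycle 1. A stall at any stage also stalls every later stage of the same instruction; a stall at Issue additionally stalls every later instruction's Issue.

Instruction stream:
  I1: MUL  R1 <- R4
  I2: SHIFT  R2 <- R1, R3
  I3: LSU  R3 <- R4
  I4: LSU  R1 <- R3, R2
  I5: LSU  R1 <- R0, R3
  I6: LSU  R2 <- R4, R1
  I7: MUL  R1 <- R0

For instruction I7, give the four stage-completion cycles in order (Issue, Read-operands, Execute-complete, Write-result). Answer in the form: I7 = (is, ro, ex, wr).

I7 = (21, 22, 28, 29)

  I1 | 1 | 2 | 8 | 9
  I2 | 2 | 10 | 11 | 12   RAW R1: wait I1 write@9
  I3 | 3 | 4 | 5 | 11   WAR R3: wait I2 read@10
  I4 | 12 | 13 | 14 | 15   struct: LSU busy until I3 writes@11
  I5 | 16 | 17 | 18 | 19   struct: LSU busy until I4 writes@15
  I6 | 20 | 21 | 22 | 23   struct: LSU busy until I5 writes@19
  I7 | 21 | 22 | 28 | 29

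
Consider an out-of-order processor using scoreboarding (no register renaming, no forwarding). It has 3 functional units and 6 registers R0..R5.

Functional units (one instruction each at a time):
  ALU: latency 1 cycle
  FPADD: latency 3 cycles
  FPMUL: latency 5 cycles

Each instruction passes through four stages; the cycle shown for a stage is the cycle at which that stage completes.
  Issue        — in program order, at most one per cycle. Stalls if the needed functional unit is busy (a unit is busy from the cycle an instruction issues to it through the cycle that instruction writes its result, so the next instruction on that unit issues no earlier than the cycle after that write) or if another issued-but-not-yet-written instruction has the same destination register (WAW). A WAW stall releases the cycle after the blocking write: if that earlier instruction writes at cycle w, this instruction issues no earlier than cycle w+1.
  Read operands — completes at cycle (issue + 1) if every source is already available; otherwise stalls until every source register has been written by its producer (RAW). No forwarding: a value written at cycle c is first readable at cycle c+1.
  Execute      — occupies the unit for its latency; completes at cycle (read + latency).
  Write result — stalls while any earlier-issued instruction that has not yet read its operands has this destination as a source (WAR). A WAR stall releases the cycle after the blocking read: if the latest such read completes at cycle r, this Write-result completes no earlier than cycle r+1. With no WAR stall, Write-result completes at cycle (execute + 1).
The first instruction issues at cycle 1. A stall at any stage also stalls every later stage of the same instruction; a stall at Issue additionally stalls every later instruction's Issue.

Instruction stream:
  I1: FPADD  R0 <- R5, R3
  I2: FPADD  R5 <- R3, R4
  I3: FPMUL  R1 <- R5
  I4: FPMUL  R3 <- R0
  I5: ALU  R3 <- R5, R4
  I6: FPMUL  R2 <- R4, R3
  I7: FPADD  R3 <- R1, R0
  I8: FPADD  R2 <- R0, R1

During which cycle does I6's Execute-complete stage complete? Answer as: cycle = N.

cycle = 37

c1: issue I1 (FPADD)
c2: I1 read-ops
c5: I1 finished on FPADD
c6: I1→R0
c7: issue I2 (FPADD)
c8: I2 read-ops · issue I3 (FPMUL)
c11: I2 finished on FPADD
c12: I2→R5
c13: I3 read-ops
c18: I3 finished on FPMUL
c19: I3→R1
c20: issue I4 (FPMUL)
c21: I4 read-ops
c26: I4 finished on FPMUL
c27: I4→R3
c28: issue I5 (ALU)
c29: I5 read-ops · issue I6 (FPMUL)
c30: I5 finished on ALU
c31: I5→R3
c32: I6 read-ops · issue I7 (FPADD)
c33: I7 read-ops
c36: I7 finished on FPADD
c37: I6 finished on FPMUL · I7→R3
c38: I6→R2
c39: issue I8 (FPADD)
c40: I8 read-ops
c43: I8 finished on FPADD
c44: I8→R2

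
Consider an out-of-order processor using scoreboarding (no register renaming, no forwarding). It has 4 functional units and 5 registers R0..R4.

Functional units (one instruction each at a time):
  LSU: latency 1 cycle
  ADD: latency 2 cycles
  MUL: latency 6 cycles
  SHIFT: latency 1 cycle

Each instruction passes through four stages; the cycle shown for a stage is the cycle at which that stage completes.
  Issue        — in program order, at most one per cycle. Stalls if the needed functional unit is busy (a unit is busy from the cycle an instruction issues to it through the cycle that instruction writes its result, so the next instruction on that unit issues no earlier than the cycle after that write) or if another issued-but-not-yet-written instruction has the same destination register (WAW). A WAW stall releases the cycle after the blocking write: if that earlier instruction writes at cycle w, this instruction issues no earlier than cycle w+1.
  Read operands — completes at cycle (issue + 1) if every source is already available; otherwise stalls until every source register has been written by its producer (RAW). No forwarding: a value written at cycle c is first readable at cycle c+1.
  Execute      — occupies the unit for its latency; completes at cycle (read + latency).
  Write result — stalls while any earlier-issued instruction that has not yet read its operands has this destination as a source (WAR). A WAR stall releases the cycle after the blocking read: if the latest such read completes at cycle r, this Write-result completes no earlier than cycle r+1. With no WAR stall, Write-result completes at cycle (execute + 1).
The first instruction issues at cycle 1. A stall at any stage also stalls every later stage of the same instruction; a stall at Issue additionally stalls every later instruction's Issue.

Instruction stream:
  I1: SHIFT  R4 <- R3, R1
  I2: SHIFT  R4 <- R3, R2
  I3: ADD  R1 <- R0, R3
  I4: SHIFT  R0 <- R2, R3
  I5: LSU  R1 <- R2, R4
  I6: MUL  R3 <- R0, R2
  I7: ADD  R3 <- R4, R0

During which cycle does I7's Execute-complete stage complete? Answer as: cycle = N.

t=1  issue I1 (SHIFT)
t=2  I1 read-ops
t=3  I1 finished on SHIFT
t=4  I1→R4
t=5  issue I2 (SHIFT)
t=6  I2 read-ops; issue I3 (ADD)
t=7  I2 finished on SHIFT; I3 read-ops
t=8  I2→R4
t=9  I3 finished on ADD; issue I4 (SHIFT)
t=10  I3→R1; I4 read-ops
t=11  I4 finished on SHIFT; issue I5 (LSU)
t=12  I4→R0; I5 read-ops; issue I6 (MUL)
t=13  I5 finished on LSU; I6 read-ops
t=14  I5→R1
t=19  I6 finished on MUL
t=20  I6→R3
t=21  issue I7 (ADD)
t=22  I7 read-ops
t=24  I7 finished on ADD
t=25  I7→R3

cycle = 24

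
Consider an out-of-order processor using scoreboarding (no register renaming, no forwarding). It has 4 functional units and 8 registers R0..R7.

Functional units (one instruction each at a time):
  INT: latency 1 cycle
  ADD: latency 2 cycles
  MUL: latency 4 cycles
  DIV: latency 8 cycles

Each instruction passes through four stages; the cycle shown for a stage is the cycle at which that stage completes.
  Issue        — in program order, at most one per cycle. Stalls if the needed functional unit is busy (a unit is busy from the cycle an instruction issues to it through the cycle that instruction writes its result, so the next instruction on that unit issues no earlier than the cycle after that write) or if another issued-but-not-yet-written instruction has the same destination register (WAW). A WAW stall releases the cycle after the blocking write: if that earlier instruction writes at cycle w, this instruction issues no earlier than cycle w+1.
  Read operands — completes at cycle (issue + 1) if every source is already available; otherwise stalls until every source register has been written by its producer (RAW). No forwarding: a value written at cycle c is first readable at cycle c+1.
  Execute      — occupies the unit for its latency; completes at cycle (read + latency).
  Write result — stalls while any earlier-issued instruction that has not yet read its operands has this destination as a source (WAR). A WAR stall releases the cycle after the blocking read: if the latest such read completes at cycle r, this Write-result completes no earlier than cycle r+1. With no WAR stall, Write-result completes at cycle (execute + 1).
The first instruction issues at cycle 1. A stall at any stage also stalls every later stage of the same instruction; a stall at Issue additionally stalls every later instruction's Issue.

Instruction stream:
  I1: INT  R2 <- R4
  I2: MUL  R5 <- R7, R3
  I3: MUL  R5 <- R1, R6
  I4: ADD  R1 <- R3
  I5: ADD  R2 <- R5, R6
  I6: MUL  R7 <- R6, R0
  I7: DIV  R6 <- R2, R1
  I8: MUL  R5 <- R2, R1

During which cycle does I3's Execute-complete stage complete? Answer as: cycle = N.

1) issue 1, read 2, done 3, write 4
2) issue 2, read 3, done 7, write 8
3) issue 9, read 10, done 14, write 15  <struct: MUL busy until I2 writes@8>
4) issue 10, read 11, done 13, write 14
5) issue 15, read 16, done 18, write 19  <struct: ADD busy until I4 writes@14>
6) issue 16, read 17, done 21, write 22
7) issue 17, read 20, done 28, write 29  <RAW R2: wait I5 write@19>
8) issue 23, read 24, done 28, write 29  <struct: MUL busy until I6 writes@22>

cycle = 14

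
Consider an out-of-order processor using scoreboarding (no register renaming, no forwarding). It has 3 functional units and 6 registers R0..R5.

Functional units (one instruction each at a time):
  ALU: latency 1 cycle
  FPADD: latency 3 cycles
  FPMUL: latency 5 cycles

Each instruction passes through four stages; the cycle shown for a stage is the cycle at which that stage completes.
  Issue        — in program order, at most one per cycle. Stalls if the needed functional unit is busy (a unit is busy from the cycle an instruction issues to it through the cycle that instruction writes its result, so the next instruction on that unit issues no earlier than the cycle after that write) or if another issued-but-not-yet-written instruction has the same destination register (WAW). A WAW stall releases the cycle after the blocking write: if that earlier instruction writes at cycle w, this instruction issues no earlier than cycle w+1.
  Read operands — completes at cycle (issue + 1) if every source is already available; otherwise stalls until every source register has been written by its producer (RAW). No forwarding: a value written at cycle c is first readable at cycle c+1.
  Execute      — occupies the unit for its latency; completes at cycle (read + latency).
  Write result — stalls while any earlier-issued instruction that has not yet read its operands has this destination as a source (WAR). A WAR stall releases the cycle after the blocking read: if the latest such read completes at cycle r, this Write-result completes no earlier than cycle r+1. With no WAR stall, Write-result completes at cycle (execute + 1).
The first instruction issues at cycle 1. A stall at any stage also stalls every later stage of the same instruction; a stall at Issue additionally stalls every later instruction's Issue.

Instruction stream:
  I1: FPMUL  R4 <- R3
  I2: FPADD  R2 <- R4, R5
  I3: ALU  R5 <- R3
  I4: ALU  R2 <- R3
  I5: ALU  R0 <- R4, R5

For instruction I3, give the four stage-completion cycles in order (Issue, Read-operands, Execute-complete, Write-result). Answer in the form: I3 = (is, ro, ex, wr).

cycle 1: I1 issues→FPMUL
cycle 2: I1 reads | I2 issues→FPADD
cycle 3: I3 issues→ALU
cycle 4: I3 reads
cycle 5: I3 exec-done
cycle 7: I1 exec-done
cycle 8: I1 writes R4
cycle 9: I2 reads
cycle 10: I3 writes R5
cycle 12: I2 exec-done
cycle 13: I2 writes R2
cycle 14: I4 issues→ALU
cycle 15: I4 reads
cycle 16: I4 exec-done
cycle 17: I4 writes R2
cycle 18: I5 issues→ALU
cycle 19: I5 reads
cycle 20: I5 exec-done
cycle 21: I5 writes R0

I3 = (3, 4, 5, 10)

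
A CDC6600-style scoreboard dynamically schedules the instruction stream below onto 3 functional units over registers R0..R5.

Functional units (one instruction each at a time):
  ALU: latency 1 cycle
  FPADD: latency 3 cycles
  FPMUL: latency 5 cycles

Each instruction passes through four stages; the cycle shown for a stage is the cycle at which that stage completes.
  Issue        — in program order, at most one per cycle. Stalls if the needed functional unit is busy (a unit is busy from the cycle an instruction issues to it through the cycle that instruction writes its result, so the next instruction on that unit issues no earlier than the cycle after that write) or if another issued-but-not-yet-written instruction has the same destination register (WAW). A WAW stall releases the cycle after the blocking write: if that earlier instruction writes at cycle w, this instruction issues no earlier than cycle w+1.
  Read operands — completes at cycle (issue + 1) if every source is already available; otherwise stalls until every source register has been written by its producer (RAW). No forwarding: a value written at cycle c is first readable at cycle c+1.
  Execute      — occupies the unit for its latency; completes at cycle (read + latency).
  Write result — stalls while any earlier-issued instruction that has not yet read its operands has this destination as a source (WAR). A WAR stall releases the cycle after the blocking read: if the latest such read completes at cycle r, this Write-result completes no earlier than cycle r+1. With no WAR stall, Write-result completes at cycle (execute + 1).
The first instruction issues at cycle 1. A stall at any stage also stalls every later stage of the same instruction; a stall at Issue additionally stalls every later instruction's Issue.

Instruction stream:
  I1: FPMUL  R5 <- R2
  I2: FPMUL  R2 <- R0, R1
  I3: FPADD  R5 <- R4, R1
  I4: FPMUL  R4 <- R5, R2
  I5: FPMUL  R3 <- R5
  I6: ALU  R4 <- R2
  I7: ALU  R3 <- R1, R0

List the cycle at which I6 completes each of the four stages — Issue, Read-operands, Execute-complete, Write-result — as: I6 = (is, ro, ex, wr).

I6 = (26, 27, 28, 29)

[I1] 1/2/7/8
[I2] 9/10/15/16  (struct: FPMUL busy until I1 writes@8)
[I3] 10/11/14/15
[I4] 17/18/23/24  (struct: FPMUL busy until I2 writes@16)
[I5] 25/26/31/32  (struct: FPMUL busy until I4 writes@24)
[I6] 26/27/28/29
[I7] 33/34/35/36  (WAW R3: wait I5 write@32)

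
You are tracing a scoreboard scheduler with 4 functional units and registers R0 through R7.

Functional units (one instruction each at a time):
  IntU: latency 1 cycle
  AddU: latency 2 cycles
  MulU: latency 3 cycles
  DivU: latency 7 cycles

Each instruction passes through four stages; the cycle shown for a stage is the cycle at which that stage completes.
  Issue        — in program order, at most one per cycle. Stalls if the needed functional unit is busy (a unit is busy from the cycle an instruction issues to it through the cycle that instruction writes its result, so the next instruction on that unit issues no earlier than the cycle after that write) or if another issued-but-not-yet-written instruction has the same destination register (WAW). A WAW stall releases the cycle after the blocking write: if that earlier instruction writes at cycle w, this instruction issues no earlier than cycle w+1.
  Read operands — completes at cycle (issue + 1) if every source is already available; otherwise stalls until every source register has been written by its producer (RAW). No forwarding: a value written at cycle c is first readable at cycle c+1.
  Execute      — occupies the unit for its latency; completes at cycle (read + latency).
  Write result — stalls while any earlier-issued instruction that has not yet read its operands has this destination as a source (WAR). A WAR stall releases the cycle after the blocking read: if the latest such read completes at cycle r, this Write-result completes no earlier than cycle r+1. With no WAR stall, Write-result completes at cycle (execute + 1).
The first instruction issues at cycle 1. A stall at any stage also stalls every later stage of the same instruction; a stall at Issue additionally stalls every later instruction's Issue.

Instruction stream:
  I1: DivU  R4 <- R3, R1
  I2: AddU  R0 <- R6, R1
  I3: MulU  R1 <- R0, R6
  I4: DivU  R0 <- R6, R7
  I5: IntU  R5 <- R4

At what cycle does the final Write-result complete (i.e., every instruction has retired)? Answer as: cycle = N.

cycle = 20

c1: I1 issues→DivU
c2: I1 reads | I2 issues→AddU
c3: I2 reads | I3 issues→MulU
c5: I2 exec-done
c6: I2 writes R0
c7: I3 reads
c9: I1 exec-done
c10: I1 writes R4 | I3 exec-done
c11: I3 writes R1 | I4 issues→DivU
c12: I4 reads | I5 issues→IntU
c13: I5 reads
c14: I5 exec-done
c15: I5 writes R5
c19: I4 exec-done
c20: I4 writes R0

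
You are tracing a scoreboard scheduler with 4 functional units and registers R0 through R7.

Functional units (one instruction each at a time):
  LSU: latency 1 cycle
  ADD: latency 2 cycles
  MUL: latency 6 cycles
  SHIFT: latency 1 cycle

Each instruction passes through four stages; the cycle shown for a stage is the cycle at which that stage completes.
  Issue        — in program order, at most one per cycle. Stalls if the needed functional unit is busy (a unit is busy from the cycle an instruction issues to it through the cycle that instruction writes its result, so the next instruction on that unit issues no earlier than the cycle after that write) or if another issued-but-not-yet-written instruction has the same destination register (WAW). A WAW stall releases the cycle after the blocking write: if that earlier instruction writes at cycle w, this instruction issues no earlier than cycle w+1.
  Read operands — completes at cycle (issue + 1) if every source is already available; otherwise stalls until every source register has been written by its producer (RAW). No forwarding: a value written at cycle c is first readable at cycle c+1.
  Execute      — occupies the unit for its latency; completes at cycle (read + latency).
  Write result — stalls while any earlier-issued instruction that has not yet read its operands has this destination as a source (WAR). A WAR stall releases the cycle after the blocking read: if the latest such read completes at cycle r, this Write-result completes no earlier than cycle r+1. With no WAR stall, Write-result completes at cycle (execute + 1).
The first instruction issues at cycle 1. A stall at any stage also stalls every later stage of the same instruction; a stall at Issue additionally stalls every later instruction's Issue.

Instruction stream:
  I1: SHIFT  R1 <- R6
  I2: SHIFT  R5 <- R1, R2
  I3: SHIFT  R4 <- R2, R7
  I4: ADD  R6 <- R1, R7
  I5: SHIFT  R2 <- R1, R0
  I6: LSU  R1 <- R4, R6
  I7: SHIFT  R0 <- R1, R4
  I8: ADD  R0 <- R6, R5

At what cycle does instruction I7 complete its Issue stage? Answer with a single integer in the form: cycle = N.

[1] I1 issues→SHIFT
[2] I1 reads
[3] I1 exec-done
[4] I1 writes R1
[5] I2 issues→SHIFT
[6] I2 reads
[7] I2 exec-done
[8] I2 writes R5
[9] I3 issues→SHIFT
[10] I3 reads, I4 issues→ADD
[11] I3 exec-done, I4 reads
[12] I3 writes R4
[13] I4 exec-done, I5 issues→SHIFT
[14] I4 writes R6, I5 reads, I6 issues→LSU
[15] I5 exec-done, I6 reads
[16] I5 writes R2, I6 exec-done
[17] I6 writes R1, I7 issues→SHIFT
[18] I7 reads
[19] I7 exec-done
[20] I7 writes R0
[21] I8 issues→ADD
[22] I8 reads
[24] I8 exec-done
[25] I8 writes R0

cycle = 17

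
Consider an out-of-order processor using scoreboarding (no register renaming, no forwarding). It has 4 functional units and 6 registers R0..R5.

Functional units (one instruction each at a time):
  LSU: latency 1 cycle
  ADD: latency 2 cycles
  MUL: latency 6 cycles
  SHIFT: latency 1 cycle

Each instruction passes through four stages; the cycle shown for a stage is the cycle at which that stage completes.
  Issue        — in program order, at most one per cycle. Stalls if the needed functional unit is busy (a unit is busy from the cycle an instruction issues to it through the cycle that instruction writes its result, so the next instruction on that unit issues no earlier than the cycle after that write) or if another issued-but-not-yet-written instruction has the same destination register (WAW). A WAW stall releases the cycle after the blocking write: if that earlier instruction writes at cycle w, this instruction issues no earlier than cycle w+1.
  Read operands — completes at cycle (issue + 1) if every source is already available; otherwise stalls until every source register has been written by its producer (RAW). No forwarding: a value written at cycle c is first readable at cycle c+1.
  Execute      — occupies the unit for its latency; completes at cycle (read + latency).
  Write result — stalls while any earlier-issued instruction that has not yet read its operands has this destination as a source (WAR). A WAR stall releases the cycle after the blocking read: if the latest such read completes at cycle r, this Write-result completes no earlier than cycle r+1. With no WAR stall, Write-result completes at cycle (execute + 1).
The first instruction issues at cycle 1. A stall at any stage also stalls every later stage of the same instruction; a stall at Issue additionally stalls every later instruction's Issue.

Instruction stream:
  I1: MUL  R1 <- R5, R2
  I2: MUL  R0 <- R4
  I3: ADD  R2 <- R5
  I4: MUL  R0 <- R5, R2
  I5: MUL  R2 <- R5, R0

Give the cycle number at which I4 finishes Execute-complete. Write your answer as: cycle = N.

cycle = 26

  I1 | 1 | 2 | 8 | 9
  I2 | 10 | 11 | 17 | 18   struct: MUL busy until I1 writes@9
  I3 | 11 | 12 | 14 | 15
  I4 | 19 | 20 | 26 | 27   struct: MUL busy until I2 writes@18
  I5 | 28 | 29 | 35 | 36   struct: MUL busy until I4 writes@27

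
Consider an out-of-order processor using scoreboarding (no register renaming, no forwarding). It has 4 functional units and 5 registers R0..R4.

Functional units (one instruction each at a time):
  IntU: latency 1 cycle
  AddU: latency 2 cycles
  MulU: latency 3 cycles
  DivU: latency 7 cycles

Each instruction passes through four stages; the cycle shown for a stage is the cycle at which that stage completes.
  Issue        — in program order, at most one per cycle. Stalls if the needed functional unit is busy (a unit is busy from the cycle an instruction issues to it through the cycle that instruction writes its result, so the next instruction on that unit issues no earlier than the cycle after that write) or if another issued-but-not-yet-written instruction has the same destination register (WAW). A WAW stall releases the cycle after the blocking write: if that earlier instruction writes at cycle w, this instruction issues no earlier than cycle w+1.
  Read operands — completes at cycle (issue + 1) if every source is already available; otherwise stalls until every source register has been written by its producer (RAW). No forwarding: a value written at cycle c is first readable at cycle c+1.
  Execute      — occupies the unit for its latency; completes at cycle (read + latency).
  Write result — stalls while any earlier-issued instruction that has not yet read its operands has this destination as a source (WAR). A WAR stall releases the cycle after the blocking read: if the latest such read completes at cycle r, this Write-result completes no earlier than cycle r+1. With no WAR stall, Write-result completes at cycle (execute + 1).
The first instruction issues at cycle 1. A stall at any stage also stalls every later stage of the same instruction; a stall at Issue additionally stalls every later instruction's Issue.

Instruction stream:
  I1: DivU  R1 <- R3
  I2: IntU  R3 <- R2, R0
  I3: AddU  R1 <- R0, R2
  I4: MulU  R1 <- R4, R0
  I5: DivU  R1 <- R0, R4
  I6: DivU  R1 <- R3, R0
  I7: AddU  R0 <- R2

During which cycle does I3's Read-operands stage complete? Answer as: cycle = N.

1) issue 1, read 2, done 9, write 10
2) issue 2, read 3, done 4, write 5
3) issue 11, read 12, done 14, write 15  <WAW R1: wait I1 write@10>
4) issue 16, read 17, done 20, write 21  <WAW R1: wait I3 write@15>
5) issue 22, read 23, done 30, write 31  <WAW R1: wait I4 write@21>
6) issue 32, read 33, done 40, write 41  <struct: DivU busy until I5 writes@31>
7) issue 33, read 34, done 36, write 37

cycle = 12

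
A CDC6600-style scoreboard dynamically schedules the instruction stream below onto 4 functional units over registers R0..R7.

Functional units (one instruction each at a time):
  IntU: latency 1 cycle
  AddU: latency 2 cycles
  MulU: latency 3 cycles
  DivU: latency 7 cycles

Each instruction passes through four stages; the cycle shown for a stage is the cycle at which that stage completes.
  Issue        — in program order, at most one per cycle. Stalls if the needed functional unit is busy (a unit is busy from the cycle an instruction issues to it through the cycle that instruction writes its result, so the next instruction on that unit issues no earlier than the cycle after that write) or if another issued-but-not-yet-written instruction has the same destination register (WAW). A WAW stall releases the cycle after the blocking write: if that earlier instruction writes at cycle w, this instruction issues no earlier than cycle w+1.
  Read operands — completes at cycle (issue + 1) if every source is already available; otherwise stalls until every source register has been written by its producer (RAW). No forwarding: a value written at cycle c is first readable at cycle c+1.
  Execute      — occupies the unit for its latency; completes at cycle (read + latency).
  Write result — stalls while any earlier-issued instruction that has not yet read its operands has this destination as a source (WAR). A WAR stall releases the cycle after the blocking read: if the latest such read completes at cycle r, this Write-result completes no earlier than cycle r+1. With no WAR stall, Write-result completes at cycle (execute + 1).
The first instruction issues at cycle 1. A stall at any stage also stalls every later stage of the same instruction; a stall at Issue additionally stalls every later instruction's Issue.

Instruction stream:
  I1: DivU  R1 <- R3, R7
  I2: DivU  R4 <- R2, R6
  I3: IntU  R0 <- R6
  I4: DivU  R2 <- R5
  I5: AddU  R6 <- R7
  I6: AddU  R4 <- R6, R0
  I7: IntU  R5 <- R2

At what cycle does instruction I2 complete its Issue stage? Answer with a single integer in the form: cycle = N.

  I1 | 1 | 2 | 9 | 10
  I2 | 11 | 12 | 19 | 20   struct: DivU busy until I1 writes@10
  I3 | 12 | 13 | 14 | 15
  I4 | 21 | 22 | 29 | 30   struct: DivU busy until I2 writes@20
  I5 | 22 | 23 | 25 | 26
  I6 | 27 | 28 | 30 | 31   struct: AddU busy until I5 writes@26
  I7 | 28 | 31 | 32 | 33   RAW R2: wait I4 write@30

cycle = 11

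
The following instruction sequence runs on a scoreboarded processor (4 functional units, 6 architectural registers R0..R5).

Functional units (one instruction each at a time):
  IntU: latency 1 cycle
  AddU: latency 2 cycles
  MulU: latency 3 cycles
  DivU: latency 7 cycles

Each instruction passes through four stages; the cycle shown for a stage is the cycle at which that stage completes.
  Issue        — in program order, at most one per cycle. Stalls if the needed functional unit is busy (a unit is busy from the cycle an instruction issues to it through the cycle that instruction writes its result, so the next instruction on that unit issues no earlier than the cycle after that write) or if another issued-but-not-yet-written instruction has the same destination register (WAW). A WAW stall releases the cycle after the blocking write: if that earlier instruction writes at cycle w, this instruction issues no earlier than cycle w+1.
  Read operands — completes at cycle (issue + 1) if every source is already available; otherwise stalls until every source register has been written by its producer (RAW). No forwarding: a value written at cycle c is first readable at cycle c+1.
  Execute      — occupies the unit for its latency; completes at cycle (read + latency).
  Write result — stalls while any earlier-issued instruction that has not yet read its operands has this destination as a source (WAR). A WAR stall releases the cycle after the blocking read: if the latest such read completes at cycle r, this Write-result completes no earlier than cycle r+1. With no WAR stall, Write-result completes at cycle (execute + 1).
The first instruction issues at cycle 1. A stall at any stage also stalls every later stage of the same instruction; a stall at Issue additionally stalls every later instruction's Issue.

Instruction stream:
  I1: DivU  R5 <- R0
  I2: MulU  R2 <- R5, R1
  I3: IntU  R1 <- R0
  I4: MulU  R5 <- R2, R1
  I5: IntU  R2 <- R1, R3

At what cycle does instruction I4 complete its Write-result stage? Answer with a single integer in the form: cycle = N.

I1 -> (1, 2, 9, 10)
I2 -> (2, 11, 14, 15)  // RAW R5: wait I1 write@10
I3 -> (3, 4, 5, 12)  // WAR R1: wait I2 read@11
I4 -> (16, 17, 20, 21)  // struct: MulU busy until I2 writes@15
I5 -> (17, 18, 19, 20)

cycle = 21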